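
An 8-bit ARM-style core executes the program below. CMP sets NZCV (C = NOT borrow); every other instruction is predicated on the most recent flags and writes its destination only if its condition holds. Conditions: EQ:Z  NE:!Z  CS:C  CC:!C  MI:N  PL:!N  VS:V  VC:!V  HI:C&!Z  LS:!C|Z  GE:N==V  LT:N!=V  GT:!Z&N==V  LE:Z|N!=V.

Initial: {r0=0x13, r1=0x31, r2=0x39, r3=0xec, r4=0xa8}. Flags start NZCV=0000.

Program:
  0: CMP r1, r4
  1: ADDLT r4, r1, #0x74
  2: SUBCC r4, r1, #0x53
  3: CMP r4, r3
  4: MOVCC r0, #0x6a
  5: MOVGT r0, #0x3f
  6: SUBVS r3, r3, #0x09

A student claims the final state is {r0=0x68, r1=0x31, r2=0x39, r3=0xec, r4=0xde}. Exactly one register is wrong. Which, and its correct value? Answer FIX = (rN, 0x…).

FIX = (r0, 0x6a)

[0] flags=1001 → (cmp)
[1] flags=1001 LT?F → skip
[2] flags=1001 CC?T → r4=0xde
[3] flags=1000 → (cmp)
[4] flags=1000 CC?T → r0=0x6a
[5] flags=1000 GT?F → skip
[6] flags=1000 VS?F → skip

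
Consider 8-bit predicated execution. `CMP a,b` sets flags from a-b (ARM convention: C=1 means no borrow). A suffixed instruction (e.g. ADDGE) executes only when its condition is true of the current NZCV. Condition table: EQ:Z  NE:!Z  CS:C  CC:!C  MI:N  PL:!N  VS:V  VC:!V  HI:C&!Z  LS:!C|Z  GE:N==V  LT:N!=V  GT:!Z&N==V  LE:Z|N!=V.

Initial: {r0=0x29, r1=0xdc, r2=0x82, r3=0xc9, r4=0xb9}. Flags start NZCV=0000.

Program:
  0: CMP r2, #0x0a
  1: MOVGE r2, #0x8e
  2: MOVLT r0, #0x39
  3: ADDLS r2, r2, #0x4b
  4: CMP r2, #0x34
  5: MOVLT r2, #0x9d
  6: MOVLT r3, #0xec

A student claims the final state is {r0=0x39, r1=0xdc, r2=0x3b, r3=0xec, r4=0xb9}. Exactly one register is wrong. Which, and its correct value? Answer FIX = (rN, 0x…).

FIX = (r2, 0x9d)

0: ✓ CMP  NZCV=0011
1: · MOVGE
2: ✓ MOVLT  r0←0x39
3: · ADDLS
4: ✓ CMP  NZCV=0011
5: ✓ MOVLT  r2←0x9d
6: ✓ MOVLT  r3←0xec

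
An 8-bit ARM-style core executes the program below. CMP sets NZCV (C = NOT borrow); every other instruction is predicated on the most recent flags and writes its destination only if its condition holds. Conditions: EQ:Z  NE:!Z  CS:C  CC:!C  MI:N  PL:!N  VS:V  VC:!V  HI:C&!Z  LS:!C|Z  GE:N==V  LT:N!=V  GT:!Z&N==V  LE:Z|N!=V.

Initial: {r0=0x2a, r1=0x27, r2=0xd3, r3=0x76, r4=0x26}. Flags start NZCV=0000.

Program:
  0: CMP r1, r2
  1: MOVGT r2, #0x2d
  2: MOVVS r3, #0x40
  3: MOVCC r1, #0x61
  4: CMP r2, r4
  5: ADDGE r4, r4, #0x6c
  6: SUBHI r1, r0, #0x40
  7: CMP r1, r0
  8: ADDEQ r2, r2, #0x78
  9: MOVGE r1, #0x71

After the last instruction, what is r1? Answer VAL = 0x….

VAL = 0xea

0: ✓ CMP  NZCV=0000
1: ✓ MOVGT  r2←0x2d
2: · MOVVS
3: ✓ MOVCC  r1←0x61
4: ✓ CMP  NZCV=0010
5: ✓ ADDGE  r4←0x92
6: ✓ SUBHI  r1←0xea
7: ✓ CMP  NZCV=1010
8: · ADDEQ
9: · MOVGE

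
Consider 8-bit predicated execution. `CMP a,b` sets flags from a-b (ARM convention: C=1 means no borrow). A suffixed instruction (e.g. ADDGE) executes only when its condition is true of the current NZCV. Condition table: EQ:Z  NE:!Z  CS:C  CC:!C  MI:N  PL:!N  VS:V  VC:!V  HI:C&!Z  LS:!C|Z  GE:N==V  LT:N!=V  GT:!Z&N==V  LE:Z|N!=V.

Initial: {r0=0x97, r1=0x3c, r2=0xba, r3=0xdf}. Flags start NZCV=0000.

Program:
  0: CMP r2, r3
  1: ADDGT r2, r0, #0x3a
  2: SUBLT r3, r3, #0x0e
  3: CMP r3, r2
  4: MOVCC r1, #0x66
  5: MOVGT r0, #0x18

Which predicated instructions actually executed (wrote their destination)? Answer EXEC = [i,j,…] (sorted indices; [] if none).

EXEC = [2,5]

0: ✓ CMP  NZCV=1000
1: · ADDGT
2: ✓ SUBLT  r3←0xd1
3: ✓ CMP  NZCV=0010
4: · MOVCC
5: ✓ MOVGT  r0←0x18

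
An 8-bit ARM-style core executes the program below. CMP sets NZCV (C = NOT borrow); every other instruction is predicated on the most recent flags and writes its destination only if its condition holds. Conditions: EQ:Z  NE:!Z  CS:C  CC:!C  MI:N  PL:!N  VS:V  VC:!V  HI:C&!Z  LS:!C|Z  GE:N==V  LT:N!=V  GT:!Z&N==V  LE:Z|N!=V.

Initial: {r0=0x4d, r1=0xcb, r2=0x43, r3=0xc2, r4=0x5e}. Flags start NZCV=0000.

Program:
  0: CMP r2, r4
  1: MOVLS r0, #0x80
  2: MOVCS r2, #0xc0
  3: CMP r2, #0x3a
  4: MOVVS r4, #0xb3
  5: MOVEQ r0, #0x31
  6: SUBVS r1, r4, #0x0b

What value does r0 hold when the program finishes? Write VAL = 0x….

[0] flags=1000 → (cmp)
[1] flags=1000 LS?T → r0=0x80
[2] flags=1000 CS?F → skip
[3] flags=0010 → (cmp)
[4] flags=0010 VS?F → skip
[5] flags=0010 EQ?F → skip
[6] flags=0010 VS?F → skip

VAL = 0x80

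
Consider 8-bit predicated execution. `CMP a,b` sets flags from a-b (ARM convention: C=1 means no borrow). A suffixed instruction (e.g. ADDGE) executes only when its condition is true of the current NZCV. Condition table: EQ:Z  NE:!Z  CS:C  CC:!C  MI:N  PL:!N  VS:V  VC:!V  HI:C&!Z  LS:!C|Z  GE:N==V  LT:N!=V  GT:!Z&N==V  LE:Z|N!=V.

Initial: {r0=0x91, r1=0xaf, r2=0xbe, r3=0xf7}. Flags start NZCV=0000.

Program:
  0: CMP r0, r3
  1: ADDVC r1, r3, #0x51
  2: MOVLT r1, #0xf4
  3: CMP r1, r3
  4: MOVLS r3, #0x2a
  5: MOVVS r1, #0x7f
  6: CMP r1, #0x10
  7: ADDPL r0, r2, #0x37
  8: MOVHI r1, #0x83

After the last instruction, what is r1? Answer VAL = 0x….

VAL = 0x83

[0] flags=1000 → (cmp)
[1] flags=1000 VC?T → r1=0x48
[2] flags=1000 LT?T → r1=0xf4
[3] flags=1000 → (cmp)
[4] flags=1000 LS?T → r3=0x2a
[5] flags=1000 VS?F → skip
[6] flags=1010 → (cmp)
[7] flags=1010 PL?F → skip
[8] flags=1010 HI?T → r1=0x83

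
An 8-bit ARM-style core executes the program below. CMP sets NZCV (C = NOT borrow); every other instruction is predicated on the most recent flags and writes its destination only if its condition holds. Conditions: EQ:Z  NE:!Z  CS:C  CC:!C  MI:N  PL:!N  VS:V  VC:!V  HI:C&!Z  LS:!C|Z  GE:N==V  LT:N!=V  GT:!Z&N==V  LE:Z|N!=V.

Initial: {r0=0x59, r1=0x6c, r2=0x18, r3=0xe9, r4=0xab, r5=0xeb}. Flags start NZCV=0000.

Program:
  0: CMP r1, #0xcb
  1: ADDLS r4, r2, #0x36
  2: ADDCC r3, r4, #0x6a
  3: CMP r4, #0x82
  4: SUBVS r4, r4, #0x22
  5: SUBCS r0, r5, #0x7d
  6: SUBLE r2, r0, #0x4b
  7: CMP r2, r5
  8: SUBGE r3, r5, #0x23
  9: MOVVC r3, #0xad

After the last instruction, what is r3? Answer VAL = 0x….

0: ✓ CMP  NZCV=1001
1: ✓ ADDLS  r4←0x4e
2: ✓ ADDCC  r3←0xb8
3: ✓ CMP  NZCV=1001
4: ✓ SUBVS  r4←0x2c
5: · SUBCS
6: · SUBLE
7: ✓ CMP  NZCV=0000
8: ✓ SUBGE  r3←0xc8
9: ✓ MOVVC  r3←0xad

VAL = 0xad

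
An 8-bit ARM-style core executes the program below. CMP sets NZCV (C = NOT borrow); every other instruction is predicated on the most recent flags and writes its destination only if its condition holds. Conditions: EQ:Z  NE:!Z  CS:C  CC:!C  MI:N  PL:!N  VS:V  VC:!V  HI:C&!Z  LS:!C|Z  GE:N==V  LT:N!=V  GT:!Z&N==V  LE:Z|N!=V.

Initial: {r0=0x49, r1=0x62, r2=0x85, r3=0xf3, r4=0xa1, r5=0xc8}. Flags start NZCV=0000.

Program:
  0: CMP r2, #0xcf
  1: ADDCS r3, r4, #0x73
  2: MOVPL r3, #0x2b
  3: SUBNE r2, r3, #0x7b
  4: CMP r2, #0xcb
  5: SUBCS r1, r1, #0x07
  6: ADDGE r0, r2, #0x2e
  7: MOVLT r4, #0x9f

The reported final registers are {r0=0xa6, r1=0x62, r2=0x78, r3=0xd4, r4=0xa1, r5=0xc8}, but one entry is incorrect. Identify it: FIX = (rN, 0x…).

0: ✓ CMP  NZCV=1000
1: · ADDCS
2: · MOVPL
3: ✓ SUBNE  r2←0x78
4: ✓ CMP  NZCV=1001
5: · SUBCS
6: ✓ ADDGE  r0←0xa6
7: · MOVLT

FIX = (r3, 0xf3)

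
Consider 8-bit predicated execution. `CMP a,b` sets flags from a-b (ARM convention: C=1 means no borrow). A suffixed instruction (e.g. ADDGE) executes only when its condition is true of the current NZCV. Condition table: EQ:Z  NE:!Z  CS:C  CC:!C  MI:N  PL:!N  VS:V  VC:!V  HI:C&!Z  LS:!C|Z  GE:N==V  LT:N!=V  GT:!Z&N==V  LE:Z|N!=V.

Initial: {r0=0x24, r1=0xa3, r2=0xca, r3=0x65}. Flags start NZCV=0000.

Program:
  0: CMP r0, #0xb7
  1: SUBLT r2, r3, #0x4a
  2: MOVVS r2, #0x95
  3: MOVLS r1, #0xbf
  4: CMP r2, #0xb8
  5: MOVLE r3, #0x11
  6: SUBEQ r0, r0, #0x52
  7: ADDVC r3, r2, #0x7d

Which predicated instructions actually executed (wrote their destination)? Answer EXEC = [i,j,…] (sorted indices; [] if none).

0: ✓ CMP  NZCV=0000
1: · SUBLT
2: · MOVVS
3: ✓ MOVLS  r1←0xbf
4: ✓ CMP  NZCV=0010
5: · MOVLE
6: · SUBEQ
7: ✓ ADDVC  r3←0x47

EXEC = [3,7]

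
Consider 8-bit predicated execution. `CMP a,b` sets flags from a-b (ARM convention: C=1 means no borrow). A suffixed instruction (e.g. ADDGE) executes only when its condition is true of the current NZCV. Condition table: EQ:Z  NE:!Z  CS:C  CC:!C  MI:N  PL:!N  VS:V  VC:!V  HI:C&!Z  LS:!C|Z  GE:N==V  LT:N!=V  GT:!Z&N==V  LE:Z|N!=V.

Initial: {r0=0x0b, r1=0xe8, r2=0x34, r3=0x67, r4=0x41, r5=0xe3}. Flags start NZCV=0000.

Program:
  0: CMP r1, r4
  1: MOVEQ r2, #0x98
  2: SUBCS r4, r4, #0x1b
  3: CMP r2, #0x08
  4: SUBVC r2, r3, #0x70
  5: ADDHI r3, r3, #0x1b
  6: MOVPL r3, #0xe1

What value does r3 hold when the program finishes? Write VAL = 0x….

VAL = 0xe1

0: ✓ CMP  NZCV=1010
1: · MOVEQ
2: ✓ SUBCS  r4←0x26
3: ✓ CMP  NZCV=0010
4: ✓ SUBVC  r2←0xf7
5: ✓ ADDHI  r3←0x82
6: ✓ MOVPL  r3←0xe1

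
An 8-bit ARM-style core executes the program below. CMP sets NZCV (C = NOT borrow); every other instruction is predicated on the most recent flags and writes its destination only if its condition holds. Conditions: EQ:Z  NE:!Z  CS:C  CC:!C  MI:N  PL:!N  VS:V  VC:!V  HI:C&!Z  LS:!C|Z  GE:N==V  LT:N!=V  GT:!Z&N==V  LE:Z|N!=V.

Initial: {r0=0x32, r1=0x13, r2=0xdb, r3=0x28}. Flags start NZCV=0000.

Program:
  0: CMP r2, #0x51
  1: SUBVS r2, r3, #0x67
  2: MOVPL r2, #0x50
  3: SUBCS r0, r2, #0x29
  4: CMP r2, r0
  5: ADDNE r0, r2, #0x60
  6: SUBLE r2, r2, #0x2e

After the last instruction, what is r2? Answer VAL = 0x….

VAL = 0xdb

[0] flags=1010 → (cmp)
[1] flags=1010 VS?F → skip
[2] flags=1010 PL?F → skip
[3] flags=1010 CS?T → r0=0xb2
[4] flags=0010 → (cmp)
[5] flags=0010 NE?T → r0=0x3b
[6] flags=0010 LE?F → skip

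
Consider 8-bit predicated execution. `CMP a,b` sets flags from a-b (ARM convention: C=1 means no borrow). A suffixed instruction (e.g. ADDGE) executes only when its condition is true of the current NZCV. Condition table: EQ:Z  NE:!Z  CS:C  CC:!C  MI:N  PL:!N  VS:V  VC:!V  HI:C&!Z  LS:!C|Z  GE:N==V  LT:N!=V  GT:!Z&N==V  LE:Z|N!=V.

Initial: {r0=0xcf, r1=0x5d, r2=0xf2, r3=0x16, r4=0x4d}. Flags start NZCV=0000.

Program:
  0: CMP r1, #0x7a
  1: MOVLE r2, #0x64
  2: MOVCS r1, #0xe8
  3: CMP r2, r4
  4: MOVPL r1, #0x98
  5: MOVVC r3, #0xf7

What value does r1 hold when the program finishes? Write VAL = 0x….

0: ✓ CMP  NZCV=1000
1: ✓ MOVLE  r2←0x64
2: · MOVCS
3: ✓ CMP  NZCV=0010
4: ✓ MOVPL  r1←0x98
5: ✓ MOVVC  r3←0xf7

VAL = 0x98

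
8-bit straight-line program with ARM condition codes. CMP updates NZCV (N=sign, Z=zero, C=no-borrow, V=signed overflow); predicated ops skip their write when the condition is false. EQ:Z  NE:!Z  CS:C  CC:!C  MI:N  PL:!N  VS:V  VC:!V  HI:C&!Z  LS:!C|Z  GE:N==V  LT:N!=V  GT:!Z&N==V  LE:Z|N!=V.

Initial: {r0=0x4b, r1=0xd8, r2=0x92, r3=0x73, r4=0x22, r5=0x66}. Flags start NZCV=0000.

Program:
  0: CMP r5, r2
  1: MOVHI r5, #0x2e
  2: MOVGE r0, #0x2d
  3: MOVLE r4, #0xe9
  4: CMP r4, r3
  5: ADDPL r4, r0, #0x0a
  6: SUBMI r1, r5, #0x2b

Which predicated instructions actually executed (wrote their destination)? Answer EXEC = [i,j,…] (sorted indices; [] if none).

EXEC = [2,6]

0: ✓ CMP  NZCV=1001
1: · MOVHI
2: ✓ MOVGE  r0←0x2d
3: · MOVLE
4: ✓ CMP  NZCV=1000
5: · ADDPL
6: ✓ SUBMI  r1←0x3b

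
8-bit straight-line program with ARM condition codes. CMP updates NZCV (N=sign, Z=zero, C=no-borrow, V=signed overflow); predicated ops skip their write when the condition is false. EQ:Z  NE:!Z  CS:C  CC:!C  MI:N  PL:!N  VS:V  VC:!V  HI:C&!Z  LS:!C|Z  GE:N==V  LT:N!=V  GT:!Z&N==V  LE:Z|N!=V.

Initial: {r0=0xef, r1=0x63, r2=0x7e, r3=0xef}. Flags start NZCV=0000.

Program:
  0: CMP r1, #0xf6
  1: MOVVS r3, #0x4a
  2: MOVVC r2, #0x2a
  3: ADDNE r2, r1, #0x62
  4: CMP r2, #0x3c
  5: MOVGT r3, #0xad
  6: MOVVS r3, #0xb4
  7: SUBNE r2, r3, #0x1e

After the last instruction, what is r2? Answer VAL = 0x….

0: ✓ CMP  NZCV=0000
1: · MOVVS
2: ✓ MOVVC  r2←0x2a
3: ✓ ADDNE  r2←0xc5
4: ✓ CMP  NZCV=1010
5: · MOVGT
6: · MOVVS
7: ✓ SUBNE  r2←0xd1

VAL = 0xd1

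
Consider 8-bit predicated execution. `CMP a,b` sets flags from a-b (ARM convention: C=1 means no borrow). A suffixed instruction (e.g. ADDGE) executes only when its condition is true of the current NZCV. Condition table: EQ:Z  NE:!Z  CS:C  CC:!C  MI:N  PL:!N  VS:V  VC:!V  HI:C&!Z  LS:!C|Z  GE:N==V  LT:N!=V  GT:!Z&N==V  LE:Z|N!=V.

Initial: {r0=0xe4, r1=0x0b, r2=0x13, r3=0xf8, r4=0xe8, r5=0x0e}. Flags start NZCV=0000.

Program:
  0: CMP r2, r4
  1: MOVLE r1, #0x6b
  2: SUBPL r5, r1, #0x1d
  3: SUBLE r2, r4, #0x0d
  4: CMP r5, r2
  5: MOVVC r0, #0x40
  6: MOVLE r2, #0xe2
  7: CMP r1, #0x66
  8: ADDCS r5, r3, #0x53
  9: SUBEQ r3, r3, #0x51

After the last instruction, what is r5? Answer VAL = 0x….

VAL = 0xee

[0] flags=0000 → (cmp)
[1] flags=0000 LE?F → skip
[2] flags=0000 PL?T → r5=0xee
[3] flags=0000 LE?F → skip
[4] flags=1010 → (cmp)
[5] flags=1010 VC?T → r0=0x40
[6] flags=1010 LE?T → r2=0xe2
[7] flags=1000 → (cmp)
[8] flags=1000 CS?F → skip
[9] flags=1000 EQ?F → skip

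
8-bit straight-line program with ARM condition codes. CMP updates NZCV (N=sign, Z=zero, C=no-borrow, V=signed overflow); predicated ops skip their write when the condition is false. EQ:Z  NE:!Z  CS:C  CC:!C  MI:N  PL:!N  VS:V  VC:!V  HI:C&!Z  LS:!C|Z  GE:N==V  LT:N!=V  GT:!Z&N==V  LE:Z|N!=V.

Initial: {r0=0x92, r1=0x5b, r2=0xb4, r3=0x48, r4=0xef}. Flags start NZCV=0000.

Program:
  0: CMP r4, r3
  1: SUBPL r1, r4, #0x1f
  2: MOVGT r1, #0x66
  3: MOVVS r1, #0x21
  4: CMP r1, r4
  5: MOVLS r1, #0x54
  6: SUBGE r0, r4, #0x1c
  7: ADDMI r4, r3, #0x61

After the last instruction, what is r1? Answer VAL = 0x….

VAL = 0x54

0: ✓ CMP  NZCV=1010
1: · SUBPL
2: · MOVGT
3: · MOVVS
4: ✓ CMP  NZCV=0000
5: ✓ MOVLS  r1←0x54
6: ✓ SUBGE  r0←0xd3
7: · ADDMI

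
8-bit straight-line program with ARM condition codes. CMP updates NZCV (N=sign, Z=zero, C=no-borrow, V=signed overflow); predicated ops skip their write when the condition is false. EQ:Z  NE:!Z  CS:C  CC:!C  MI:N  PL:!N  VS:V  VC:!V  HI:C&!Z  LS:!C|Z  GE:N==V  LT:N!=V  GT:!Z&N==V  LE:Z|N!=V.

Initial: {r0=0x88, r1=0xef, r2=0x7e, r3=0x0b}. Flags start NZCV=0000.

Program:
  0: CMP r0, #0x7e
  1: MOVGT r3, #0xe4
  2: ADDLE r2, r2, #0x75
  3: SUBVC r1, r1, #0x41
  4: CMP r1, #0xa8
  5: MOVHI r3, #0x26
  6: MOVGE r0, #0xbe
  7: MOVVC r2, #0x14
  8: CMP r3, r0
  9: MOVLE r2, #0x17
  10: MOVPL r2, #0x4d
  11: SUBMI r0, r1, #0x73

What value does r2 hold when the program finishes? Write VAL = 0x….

[0] flags=0011 → (cmp)
[1] flags=0011 GT?F → skip
[2] flags=0011 LE?T → r2=0xf3
[3] flags=0011 VC?F → skip
[4] flags=0010 → (cmp)
[5] flags=0010 HI?T → r3=0x26
[6] flags=0010 GE?T → r0=0xbe
[7] flags=0010 VC?T → r2=0x14
[8] flags=0000 → (cmp)
[9] flags=0000 LE?F → skip
[10] flags=0000 PL?T → r2=0x4d
[11] flags=0000 MI?F → skip

VAL = 0x4d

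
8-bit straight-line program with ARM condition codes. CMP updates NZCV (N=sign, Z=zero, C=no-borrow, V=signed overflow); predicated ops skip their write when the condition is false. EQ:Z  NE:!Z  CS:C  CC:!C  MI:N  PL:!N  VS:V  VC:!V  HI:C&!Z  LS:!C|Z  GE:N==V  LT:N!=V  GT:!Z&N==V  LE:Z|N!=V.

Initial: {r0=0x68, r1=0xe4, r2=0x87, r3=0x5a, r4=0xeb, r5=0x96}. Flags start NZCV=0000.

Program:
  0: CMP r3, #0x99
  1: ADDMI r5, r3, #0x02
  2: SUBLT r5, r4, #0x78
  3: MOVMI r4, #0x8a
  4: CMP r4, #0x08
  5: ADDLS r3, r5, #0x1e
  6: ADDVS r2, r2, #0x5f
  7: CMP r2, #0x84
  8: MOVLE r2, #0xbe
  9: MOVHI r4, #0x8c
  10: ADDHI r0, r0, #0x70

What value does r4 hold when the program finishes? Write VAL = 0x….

VAL = 0x8c

[0] flags=1001 → (cmp)
[1] flags=1001 MI?T → r5=0x5c
[2] flags=1001 LT?F → skip
[3] flags=1001 MI?T → r4=0x8a
[4] flags=1010 → (cmp)
[5] flags=1010 LS?F → skip
[6] flags=1010 VS?F → skip
[7] flags=0010 → (cmp)
[8] flags=0010 LE?F → skip
[9] flags=0010 HI?T → r4=0x8c
[10] flags=0010 HI?T → r0=0xd8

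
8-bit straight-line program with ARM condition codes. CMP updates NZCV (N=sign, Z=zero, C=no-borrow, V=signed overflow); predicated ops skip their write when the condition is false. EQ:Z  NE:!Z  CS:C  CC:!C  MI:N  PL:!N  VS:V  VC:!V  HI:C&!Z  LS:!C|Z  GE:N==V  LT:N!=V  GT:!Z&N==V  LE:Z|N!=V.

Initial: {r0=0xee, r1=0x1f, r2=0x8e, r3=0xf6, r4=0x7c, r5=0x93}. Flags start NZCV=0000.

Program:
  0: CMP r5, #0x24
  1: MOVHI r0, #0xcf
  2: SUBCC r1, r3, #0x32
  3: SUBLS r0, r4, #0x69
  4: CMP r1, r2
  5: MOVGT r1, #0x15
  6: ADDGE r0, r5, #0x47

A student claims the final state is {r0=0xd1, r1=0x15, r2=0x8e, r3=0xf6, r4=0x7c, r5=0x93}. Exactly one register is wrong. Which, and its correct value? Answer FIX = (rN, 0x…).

FIX = (r0, 0xda)

0: ✓ CMP  NZCV=0011
1: ✓ MOVHI  r0←0xcf
2: · SUBCC
3: · SUBLS
4: ✓ CMP  NZCV=1001
5: ✓ MOVGT  r1←0x15
6: ✓ ADDGE  r0←0xda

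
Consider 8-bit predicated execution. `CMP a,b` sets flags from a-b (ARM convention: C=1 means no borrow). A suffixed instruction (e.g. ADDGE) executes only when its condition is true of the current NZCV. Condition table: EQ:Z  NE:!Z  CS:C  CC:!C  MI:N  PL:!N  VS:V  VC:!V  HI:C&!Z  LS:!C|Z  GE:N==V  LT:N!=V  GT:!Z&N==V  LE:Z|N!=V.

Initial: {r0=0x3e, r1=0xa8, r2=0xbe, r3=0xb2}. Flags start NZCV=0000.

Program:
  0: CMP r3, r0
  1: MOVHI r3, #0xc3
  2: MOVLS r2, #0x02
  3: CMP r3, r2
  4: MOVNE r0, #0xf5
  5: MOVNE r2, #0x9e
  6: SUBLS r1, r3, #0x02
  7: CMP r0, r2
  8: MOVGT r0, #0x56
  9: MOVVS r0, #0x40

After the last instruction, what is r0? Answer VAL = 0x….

[0] flags=0011 → (cmp)
[1] flags=0011 HI?T → r3=0xc3
[2] flags=0011 LS?F → skip
[3] flags=0010 → (cmp)
[4] flags=0010 NE?T → r0=0xf5
[5] flags=0010 NE?T → r2=0x9e
[6] flags=0010 LS?F → skip
[7] flags=0010 → (cmp)
[8] flags=0010 GT?T → r0=0x56
[9] flags=0010 VS?F → skip

VAL = 0x56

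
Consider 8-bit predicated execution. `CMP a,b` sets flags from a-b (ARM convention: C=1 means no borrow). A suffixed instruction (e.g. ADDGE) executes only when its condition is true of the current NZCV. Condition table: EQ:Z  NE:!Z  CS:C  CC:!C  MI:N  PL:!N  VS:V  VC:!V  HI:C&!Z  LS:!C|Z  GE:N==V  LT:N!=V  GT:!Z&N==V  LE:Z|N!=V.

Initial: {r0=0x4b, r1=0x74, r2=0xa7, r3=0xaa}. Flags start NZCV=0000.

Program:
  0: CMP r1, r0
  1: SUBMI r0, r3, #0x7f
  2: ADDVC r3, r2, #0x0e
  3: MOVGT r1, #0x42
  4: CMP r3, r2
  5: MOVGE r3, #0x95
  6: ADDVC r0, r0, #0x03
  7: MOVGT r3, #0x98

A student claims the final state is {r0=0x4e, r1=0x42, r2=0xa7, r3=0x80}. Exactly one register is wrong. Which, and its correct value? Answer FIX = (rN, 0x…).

FIX = (r3, 0x98)

[0] flags=0010 → (cmp)
[1] flags=0010 MI?F → skip
[2] flags=0010 VC?T → r3=0xb5
[3] flags=0010 GT?T → r1=0x42
[4] flags=0010 → (cmp)
[5] flags=0010 GE?T → r3=0x95
[6] flags=0010 VC?T → r0=0x4e
[7] flags=0010 GT?T → r3=0x98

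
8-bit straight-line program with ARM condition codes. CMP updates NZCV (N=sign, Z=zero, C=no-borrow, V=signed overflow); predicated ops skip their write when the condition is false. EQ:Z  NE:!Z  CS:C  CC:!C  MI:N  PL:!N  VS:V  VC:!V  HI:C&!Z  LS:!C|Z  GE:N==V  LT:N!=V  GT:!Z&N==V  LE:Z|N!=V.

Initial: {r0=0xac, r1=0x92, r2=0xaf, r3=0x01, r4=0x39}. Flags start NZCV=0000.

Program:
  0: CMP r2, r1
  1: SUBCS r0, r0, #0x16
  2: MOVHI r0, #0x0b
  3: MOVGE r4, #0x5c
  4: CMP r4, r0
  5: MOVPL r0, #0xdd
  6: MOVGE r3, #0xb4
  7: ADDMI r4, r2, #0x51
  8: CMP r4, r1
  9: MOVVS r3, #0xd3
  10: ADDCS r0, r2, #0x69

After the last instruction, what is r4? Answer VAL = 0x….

0: ✓ CMP  NZCV=0010
1: ✓ SUBCS  r0←0x96
2: ✓ MOVHI  r0←0x0b
3: ✓ MOVGE  r4←0x5c
4: ✓ CMP  NZCV=0010
5: ✓ MOVPL  r0←0xdd
6: ✓ MOVGE  r3←0xb4
7: · ADDMI
8: ✓ CMP  NZCV=1001
9: ✓ MOVVS  r3←0xd3
10: · ADDCS

VAL = 0x5c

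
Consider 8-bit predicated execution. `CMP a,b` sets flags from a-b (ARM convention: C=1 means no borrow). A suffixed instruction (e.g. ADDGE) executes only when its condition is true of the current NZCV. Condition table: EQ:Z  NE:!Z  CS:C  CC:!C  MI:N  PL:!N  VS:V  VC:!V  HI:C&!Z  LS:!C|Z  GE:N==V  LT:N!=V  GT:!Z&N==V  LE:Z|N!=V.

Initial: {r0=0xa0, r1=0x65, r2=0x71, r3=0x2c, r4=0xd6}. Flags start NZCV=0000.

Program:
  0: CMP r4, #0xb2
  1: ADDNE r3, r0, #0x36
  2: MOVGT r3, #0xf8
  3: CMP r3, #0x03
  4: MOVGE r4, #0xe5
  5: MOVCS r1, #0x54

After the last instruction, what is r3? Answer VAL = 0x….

VAL = 0xf8

[0] flags=0010 → (cmp)
[1] flags=0010 NE?T → r3=0xd6
[2] flags=0010 GT?T → r3=0xf8
[3] flags=1010 → (cmp)
[4] flags=1010 GE?F → skip
[5] flags=1010 CS?T → r1=0x54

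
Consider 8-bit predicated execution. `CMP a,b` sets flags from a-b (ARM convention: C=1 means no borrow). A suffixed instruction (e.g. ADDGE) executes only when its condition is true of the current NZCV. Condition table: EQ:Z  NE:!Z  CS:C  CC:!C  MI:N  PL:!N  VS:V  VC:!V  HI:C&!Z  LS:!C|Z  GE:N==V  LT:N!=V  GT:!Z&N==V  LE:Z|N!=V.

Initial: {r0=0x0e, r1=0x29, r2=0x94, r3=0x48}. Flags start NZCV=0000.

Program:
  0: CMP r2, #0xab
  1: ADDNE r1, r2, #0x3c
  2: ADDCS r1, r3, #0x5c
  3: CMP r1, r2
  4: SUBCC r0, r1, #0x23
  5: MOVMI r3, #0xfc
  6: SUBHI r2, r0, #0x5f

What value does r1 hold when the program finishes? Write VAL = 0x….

[0] flags=1000 → (cmp)
[1] flags=1000 NE?T → r1=0xd0
[2] flags=1000 CS?F → skip
[3] flags=0010 → (cmp)
[4] flags=0010 CC?F → skip
[5] flags=0010 MI?F → skip
[6] flags=0010 HI?T → r2=0xaf

VAL = 0xd0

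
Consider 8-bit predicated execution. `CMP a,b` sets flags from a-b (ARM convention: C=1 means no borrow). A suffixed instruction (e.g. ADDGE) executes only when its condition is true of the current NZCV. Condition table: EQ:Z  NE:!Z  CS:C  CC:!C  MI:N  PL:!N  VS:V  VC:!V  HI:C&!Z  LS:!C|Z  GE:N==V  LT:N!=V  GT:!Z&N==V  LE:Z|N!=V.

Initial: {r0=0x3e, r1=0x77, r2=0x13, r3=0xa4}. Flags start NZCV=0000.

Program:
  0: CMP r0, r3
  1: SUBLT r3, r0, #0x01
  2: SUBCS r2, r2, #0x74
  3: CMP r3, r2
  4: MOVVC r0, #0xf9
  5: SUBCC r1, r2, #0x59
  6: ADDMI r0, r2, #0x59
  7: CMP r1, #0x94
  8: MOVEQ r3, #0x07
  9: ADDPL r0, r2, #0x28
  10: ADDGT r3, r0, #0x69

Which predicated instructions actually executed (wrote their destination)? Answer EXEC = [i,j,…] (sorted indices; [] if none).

[0] flags=1001 → (cmp)
[1] flags=1001 LT?F → skip
[2] flags=1001 CS?F → skip
[3] flags=1010 → (cmp)
[4] flags=1010 VC?T → r0=0xf9
[5] flags=1010 CC?F → skip
[6] flags=1010 MI?T → r0=0x6c
[7] flags=1001 → (cmp)
[8] flags=1001 EQ?F → skip
[9] flags=1001 PL?F → skip
[10] flags=1001 GT?T → r3=0xd5

EXEC = [4,6,10]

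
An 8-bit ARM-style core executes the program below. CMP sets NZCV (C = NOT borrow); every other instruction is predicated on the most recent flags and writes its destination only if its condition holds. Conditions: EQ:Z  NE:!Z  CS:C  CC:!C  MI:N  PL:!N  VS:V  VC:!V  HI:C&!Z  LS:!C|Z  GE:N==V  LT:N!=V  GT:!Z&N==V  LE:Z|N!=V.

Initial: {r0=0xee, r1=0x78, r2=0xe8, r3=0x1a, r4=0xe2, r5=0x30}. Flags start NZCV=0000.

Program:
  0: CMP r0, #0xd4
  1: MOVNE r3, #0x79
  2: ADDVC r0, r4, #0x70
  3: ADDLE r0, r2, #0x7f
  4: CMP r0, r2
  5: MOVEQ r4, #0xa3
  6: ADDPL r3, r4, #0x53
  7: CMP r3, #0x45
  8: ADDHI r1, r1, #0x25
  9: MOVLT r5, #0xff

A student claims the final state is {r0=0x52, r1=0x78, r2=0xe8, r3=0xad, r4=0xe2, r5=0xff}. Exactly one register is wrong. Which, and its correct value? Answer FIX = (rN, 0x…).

0: ✓ CMP  NZCV=0010
1: ✓ MOVNE  r3←0x79
2: ✓ ADDVC  r0←0x52
3: · ADDLE
4: ✓ CMP  NZCV=0000
5: · MOVEQ
6: ✓ ADDPL  r3←0x35
7: ✓ CMP  NZCV=1000
8: · ADDHI
9: ✓ MOVLT  r5←0xff

FIX = (r3, 0x35)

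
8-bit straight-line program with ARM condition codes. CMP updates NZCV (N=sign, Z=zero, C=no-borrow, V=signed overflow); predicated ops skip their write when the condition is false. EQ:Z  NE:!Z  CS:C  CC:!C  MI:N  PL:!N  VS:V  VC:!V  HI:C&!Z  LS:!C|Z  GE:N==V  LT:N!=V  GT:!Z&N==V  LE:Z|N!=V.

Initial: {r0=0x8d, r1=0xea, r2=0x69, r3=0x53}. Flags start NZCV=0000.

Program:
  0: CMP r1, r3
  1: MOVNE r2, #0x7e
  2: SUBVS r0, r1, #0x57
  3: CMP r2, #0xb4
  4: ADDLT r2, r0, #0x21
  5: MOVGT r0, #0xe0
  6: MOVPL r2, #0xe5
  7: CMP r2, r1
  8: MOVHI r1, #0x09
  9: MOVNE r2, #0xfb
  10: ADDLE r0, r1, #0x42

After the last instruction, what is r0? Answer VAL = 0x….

0: ✓ CMP  NZCV=1010
1: ✓ MOVNE  r2←0x7e
2: · SUBVS
3: ✓ CMP  NZCV=1001
4: · ADDLT
5: ✓ MOVGT  r0←0xe0
6: · MOVPL
7: ✓ CMP  NZCV=1001
8: · MOVHI
9: ✓ MOVNE  r2←0xfb
10: · ADDLE

VAL = 0xe0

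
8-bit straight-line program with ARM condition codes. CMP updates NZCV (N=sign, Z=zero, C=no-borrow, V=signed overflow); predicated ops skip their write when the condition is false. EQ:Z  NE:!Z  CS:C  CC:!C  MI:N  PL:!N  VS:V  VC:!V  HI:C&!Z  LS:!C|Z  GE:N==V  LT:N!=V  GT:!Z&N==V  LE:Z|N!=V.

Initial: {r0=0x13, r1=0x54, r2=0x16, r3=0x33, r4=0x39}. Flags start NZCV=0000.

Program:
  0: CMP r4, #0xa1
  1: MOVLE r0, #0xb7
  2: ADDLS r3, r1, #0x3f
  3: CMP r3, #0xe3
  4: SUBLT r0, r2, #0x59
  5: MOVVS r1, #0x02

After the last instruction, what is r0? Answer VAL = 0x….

0: ✓ CMP  NZCV=1001
1: · MOVLE
2: ✓ ADDLS  r3←0x93
3: ✓ CMP  NZCV=1000
4: ✓ SUBLT  r0←0xbd
5: · MOVVS

VAL = 0xbd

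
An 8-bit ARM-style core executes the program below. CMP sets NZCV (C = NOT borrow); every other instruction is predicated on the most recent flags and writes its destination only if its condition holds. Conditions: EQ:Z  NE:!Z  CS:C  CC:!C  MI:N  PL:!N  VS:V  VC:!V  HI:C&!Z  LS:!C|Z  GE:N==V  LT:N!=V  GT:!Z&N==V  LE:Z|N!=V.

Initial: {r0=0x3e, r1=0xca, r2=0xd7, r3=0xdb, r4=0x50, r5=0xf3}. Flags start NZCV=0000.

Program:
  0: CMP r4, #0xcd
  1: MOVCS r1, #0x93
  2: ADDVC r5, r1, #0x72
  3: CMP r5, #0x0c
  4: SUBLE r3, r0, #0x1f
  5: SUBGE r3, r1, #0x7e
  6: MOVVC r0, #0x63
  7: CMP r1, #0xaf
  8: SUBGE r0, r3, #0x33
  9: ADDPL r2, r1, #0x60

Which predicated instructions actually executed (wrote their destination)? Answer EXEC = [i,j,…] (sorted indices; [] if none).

EXEC = [4,6,8,9]

0: ✓ CMP  NZCV=1001
1: · MOVCS
2: · ADDVC
3: ✓ CMP  NZCV=1010
4: ✓ SUBLE  r3←0x1f
5: · SUBGE
6: ✓ MOVVC  r0←0x63
7: ✓ CMP  NZCV=0010
8: ✓ SUBGE  r0←0xec
9: ✓ ADDPL  r2←0x2a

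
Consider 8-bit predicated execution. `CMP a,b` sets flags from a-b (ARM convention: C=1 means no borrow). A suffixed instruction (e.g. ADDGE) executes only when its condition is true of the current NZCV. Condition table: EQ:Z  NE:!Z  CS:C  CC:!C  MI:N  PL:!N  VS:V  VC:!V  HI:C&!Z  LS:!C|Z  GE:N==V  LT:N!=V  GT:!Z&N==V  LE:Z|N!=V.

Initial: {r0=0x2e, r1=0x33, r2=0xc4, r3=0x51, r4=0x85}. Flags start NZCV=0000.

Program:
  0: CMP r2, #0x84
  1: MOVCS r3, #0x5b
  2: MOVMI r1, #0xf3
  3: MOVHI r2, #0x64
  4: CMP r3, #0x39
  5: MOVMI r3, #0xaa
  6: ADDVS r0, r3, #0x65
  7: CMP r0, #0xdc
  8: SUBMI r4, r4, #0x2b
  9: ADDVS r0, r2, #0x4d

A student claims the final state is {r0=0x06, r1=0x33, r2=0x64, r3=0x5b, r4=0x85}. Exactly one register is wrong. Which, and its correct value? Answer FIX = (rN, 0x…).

0: ✓ CMP  NZCV=0010
1: ✓ MOVCS  r3←0x5b
2: · MOVMI
3: ✓ MOVHI  r2←0x64
4: ✓ CMP  NZCV=0010
5: · MOVMI
6: · ADDVS
7: ✓ CMP  NZCV=0000
8: · SUBMI
9: · ADDVS

FIX = (r0, 0x2e)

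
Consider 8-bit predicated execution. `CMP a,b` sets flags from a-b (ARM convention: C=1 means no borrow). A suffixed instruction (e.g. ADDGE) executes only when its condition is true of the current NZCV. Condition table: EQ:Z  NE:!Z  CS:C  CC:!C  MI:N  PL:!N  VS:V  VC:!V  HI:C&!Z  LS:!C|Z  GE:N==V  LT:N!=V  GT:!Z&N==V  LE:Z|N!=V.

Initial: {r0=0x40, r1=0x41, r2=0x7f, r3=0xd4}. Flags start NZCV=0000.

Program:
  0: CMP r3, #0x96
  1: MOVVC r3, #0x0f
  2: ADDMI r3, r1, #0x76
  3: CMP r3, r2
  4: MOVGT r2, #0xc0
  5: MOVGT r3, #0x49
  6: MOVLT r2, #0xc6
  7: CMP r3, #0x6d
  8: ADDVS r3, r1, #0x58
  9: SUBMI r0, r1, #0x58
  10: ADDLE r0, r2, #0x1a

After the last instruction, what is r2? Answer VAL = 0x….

[0] flags=0010 → (cmp)
[1] flags=0010 VC?T → r3=0x0f
[2] flags=0010 MI?F → skip
[3] flags=1000 → (cmp)
[4] flags=1000 GT?F → skip
[5] flags=1000 GT?F → skip
[6] flags=1000 LT?T → r2=0xc6
[7] flags=1000 → (cmp)
[8] flags=1000 VS?F → skip
[9] flags=1000 MI?T → r0=0xe9
[10] flags=1000 LE?T → r0=0xe0

VAL = 0xc6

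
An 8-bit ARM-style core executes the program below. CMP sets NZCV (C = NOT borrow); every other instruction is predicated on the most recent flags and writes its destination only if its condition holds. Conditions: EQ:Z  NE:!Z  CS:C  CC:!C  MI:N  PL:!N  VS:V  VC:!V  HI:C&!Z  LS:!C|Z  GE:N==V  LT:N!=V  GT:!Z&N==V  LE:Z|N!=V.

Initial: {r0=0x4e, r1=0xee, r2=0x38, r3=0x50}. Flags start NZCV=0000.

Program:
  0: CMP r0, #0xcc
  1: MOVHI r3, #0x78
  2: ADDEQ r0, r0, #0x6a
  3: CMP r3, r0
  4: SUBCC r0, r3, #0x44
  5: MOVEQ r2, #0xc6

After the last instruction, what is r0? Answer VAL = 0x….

VAL = 0x4e

[0] flags=1001 → (cmp)
[1] flags=1001 HI?F → skip
[2] flags=1001 EQ?F → skip
[3] flags=0010 → (cmp)
[4] flags=0010 CC?F → skip
[5] flags=0010 EQ?F → skip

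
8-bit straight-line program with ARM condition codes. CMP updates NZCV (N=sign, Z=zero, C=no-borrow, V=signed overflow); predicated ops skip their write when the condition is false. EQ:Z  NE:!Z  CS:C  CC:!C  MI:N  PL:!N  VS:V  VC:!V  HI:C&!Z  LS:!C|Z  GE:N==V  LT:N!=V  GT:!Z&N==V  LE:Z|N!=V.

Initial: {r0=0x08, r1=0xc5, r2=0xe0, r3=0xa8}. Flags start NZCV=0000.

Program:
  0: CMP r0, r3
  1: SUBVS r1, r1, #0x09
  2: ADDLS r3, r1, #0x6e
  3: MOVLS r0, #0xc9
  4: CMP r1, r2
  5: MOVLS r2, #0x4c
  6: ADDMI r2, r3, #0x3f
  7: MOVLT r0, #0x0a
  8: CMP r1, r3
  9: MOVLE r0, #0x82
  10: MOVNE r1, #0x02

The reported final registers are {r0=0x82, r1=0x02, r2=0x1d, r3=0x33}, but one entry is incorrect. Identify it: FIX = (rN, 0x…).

FIX = (r2, 0x72)

0: ✓ CMP  NZCV=0000
1: · SUBVS
2: ✓ ADDLS  r3←0x33
3: ✓ MOVLS  r0←0xc9
4: ✓ CMP  NZCV=1000
5: ✓ MOVLS  r2←0x4c
6: ✓ ADDMI  r2←0x72
7: ✓ MOVLT  r0←0x0a
8: ✓ CMP  NZCV=1010
9: ✓ MOVLE  r0←0x82
10: ✓ MOVNE  r1←0x02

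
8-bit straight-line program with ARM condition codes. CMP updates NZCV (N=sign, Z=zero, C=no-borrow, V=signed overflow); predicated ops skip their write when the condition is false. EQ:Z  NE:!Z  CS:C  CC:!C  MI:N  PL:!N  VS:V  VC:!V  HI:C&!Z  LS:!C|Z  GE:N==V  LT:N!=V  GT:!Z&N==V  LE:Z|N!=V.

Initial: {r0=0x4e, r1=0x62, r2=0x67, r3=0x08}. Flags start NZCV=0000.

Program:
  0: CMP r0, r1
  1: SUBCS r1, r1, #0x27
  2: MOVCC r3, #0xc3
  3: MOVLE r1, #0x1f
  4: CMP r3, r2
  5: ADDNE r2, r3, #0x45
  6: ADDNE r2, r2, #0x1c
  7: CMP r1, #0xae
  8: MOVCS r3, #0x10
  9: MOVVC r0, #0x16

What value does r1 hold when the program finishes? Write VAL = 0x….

0: ✓ CMP  NZCV=1000
1: · SUBCS
2: ✓ MOVCC  r3←0xc3
3: ✓ MOVLE  r1←0x1f
4: ✓ CMP  NZCV=0011
5: ✓ ADDNE  r2←0x08
6: ✓ ADDNE  r2←0x24
7: ✓ CMP  NZCV=0000
8: · MOVCS
9: ✓ MOVVC  r0←0x16

VAL = 0x1f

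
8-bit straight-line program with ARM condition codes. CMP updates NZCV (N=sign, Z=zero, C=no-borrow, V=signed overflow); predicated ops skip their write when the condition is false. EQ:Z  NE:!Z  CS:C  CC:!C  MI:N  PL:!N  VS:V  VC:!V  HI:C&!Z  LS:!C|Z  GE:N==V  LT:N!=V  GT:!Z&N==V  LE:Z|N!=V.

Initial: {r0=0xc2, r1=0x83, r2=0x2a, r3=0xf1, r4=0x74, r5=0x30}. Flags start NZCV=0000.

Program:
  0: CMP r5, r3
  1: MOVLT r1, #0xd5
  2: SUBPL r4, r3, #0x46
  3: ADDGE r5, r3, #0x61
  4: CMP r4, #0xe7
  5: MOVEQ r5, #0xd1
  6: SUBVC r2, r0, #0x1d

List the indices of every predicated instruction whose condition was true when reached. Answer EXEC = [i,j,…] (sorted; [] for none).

EXEC = [2,3,6]

0: ✓ CMP  NZCV=0000
1: · MOVLT
2: ✓ SUBPL  r4←0xab
3: ✓ ADDGE  r5←0x52
4: ✓ CMP  NZCV=1000
5: · MOVEQ
6: ✓ SUBVC  r2←0xa5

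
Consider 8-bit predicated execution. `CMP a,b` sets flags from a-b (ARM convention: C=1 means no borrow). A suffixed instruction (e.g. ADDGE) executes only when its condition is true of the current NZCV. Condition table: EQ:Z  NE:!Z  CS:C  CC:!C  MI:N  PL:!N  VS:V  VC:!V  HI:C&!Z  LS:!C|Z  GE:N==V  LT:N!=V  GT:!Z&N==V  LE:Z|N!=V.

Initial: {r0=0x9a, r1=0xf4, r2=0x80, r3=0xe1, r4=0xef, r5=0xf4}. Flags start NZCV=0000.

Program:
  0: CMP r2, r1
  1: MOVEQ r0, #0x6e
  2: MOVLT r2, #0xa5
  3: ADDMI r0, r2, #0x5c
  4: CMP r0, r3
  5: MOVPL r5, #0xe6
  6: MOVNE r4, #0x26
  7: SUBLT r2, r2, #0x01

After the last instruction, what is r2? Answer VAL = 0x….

0: ✓ CMP  NZCV=1000
1: · MOVEQ
2: ✓ MOVLT  r2←0xa5
3: ✓ ADDMI  r0←0x01
4: ✓ CMP  NZCV=0000
5: ✓ MOVPL  r5←0xe6
6: ✓ MOVNE  r4←0x26
7: · SUBLT

VAL = 0xa5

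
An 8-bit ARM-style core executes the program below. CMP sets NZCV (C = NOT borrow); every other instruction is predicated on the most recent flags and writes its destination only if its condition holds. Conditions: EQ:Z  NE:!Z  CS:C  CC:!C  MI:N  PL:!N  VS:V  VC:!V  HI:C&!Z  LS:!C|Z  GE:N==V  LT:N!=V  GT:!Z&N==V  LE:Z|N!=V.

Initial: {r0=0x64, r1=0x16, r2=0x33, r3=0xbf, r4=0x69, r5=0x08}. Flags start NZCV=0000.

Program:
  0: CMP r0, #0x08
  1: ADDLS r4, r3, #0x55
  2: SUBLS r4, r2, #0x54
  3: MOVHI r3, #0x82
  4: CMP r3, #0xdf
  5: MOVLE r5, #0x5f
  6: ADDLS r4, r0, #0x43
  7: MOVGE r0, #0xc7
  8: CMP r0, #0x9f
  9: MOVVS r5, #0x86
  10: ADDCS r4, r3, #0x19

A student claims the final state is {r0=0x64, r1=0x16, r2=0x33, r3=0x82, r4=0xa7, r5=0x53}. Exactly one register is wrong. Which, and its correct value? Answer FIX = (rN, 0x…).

FIX = (r5, 0x86)

[0] flags=0010 → (cmp)
[1] flags=0010 LS?F → skip
[2] flags=0010 LS?F → skip
[3] flags=0010 HI?T → r3=0x82
[4] flags=1000 → (cmp)
[5] flags=1000 LE?T → r5=0x5f
[6] flags=1000 LS?T → r4=0xa7
[7] flags=1000 GE?F → skip
[8] flags=1001 → (cmp)
[9] flags=1001 VS?T → r5=0x86
[10] flags=1001 CS?F → skip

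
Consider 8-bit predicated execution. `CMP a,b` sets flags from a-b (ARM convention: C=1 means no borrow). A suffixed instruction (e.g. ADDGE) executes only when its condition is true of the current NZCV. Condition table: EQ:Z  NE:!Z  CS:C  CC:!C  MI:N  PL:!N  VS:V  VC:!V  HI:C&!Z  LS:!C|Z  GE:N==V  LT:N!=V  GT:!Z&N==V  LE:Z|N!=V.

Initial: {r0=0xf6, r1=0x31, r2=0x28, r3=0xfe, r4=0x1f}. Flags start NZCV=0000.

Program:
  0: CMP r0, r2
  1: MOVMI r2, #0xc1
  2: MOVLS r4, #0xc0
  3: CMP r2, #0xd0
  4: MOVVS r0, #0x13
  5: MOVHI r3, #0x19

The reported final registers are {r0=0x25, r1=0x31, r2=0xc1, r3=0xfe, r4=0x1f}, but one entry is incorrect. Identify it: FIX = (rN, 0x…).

FIX = (r0, 0xf6)

[0] flags=1010 → (cmp)
[1] flags=1010 MI?T → r2=0xc1
[2] flags=1010 LS?F → skip
[3] flags=1000 → (cmp)
[4] flags=1000 VS?F → skip
[5] flags=1000 HI?F → skip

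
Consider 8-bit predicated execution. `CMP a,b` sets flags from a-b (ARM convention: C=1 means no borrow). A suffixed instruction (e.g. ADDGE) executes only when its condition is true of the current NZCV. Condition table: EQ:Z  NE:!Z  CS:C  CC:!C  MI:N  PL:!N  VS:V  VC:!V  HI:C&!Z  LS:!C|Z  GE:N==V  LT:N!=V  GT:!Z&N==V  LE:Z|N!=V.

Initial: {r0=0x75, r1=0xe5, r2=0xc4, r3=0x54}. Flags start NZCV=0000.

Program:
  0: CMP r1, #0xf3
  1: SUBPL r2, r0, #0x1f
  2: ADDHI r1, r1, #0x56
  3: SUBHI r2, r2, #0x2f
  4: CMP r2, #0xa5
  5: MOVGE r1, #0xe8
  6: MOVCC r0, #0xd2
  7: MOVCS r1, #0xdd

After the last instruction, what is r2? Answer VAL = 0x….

VAL = 0xc4

[0] flags=1000 → (cmp)
[1] flags=1000 PL?F → skip
[2] flags=1000 HI?F → skip
[3] flags=1000 HI?F → skip
[4] flags=0010 → (cmp)
[5] flags=0010 GE?T → r1=0xe8
[6] flags=0010 CC?F → skip
[7] flags=0010 CS?T → r1=0xdd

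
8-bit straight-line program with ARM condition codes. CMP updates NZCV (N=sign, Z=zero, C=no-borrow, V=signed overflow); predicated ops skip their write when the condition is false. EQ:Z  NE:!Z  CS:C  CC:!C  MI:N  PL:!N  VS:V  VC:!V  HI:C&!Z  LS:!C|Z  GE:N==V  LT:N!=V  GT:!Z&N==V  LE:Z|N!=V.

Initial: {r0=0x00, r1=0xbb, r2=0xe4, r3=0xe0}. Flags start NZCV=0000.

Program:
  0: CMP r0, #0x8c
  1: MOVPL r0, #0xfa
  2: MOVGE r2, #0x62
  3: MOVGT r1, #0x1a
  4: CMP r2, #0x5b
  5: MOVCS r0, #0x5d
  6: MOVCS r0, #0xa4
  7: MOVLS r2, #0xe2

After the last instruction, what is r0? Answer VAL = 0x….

0: ✓ CMP  NZCV=0000
1: ✓ MOVPL  r0←0xfa
2: ✓ MOVGE  r2←0x62
3: ✓ MOVGT  r1←0x1a
4: ✓ CMP  NZCV=0010
5: ✓ MOVCS  r0←0x5d
6: ✓ MOVCS  r0←0xa4
7: · MOVLS

VAL = 0xa4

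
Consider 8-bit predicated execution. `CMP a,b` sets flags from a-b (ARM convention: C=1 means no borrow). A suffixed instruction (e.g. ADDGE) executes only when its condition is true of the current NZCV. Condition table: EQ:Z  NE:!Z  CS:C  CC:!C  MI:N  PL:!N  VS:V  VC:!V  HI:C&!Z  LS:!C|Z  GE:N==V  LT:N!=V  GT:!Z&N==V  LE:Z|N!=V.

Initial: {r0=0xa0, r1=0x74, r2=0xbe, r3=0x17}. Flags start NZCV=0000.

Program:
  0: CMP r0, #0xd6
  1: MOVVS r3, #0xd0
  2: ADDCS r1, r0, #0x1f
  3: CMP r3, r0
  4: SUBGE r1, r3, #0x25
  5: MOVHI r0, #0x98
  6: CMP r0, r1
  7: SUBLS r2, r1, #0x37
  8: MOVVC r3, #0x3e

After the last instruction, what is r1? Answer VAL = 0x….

VAL = 0xf2

[0] flags=1000 → (cmp)
[1] flags=1000 VS?F → skip
[2] flags=1000 CS?F → skip
[3] flags=0000 → (cmp)
[4] flags=0000 GE?T → r1=0xf2
[5] flags=0000 HI?F → skip
[6] flags=1000 → (cmp)
[7] flags=1000 LS?T → r2=0xbb
[8] flags=1000 VC?T → r3=0x3e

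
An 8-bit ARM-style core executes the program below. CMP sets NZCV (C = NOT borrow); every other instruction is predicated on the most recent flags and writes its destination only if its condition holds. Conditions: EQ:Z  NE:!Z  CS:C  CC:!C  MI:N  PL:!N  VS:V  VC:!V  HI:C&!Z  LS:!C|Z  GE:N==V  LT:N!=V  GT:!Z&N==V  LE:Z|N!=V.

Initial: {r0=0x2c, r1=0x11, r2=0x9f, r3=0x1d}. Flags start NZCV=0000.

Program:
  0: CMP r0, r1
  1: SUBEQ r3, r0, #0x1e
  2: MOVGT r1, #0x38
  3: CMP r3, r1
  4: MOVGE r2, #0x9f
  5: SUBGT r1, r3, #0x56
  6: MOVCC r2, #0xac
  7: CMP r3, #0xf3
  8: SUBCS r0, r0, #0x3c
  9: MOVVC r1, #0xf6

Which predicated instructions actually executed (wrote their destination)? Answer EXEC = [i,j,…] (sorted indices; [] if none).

[0] flags=0010 → (cmp)
[1] flags=0010 EQ?F → skip
[2] flags=0010 GT?T → r1=0x38
[3] flags=1000 → (cmp)
[4] flags=1000 GE?F → skip
[5] flags=1000 GT?F → skip
[6] flags=1000 CC?T → r2=0xac
[7] flags=0000 → (cmp)
[8] flags=0000 CS?F → skip
[9] flags=0000 VC?T → r1=0xf6

EXEC = [2,6,9]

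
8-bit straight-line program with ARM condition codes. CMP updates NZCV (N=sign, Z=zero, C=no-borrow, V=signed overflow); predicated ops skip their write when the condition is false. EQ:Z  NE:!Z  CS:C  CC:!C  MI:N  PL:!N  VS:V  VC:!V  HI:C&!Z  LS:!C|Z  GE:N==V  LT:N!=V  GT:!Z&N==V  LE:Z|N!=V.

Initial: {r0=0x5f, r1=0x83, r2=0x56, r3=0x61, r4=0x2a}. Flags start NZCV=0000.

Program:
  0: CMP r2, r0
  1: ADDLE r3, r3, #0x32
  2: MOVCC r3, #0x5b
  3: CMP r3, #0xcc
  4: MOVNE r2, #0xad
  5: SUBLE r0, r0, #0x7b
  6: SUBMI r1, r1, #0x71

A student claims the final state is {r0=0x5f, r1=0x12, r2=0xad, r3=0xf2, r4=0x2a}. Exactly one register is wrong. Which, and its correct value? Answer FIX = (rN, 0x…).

FIX = (r3, 0x5b)

0: ✓ CMP  NZCV=1000
1: ✓ ADDLE  r3←0x93
2: ✓ MOVCC  r3←0x5b
3: ✓ CMP  NZCV=1001
4: ✓ MOVNE  r2←0xad
5: · SUBLE
6: ✓ SUBMI  r1←0x12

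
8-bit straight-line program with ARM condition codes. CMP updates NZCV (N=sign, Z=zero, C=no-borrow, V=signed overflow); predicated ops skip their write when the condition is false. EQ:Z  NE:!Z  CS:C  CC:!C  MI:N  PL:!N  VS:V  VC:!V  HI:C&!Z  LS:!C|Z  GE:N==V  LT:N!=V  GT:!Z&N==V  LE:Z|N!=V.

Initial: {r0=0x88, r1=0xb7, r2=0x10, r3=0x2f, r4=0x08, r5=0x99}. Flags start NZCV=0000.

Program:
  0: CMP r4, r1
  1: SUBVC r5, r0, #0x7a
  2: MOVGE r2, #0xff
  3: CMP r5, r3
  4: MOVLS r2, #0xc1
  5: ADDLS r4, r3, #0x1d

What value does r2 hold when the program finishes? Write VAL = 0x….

0: ✓ CMP  NZCV=0000
1: ✓ SUBVC  r5←0x0e
2: ✓ MOVGE  r2←0xff
3: ✓ CMP  NZCV=1000
4: ✓ MOVLS  r2←0xc1
5: ✓ ADDLS  r4←0x4c

VAL = 0xc1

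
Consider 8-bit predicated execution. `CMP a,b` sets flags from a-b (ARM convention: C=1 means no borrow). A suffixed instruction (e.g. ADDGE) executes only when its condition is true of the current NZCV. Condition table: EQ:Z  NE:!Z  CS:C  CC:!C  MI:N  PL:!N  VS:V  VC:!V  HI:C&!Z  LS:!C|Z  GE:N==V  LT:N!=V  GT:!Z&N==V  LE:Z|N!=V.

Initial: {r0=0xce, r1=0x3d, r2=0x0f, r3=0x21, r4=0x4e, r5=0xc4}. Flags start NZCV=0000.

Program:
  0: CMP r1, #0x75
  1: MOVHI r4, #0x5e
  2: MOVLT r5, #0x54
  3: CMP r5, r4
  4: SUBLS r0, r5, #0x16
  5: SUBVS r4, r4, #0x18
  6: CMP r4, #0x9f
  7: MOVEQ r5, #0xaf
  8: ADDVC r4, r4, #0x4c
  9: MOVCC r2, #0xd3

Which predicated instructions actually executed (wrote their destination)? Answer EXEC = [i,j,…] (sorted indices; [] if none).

EXEC = [2,9]

[0] flags=1000 → (cmp)
[1] flags=1000 HI?F → skip
[2] flags=1000 LT?T → r5=0x54
[3] flags=0010 → (cmp)
[4] flags=0010 LS?F → skip
[5] flags=0010 VS?F → skip
[6] flags=1001 → (cmp)
[7] flags=1001 EQ?F → skip
[8] flags=1001 VC?F → skip
[9] flags=1001 CC?T → r2=0xd3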